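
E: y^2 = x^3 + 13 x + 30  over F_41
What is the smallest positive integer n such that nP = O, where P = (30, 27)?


Compute successive multiples of P until we hit O:
  1P = (30, 27)
  2P = (40, 37)
  3P = (13, 31)
  4P = (6, 18)
  5P = (25, 21)
  6P = (35, 8)
  7P = (38, 28)
  8P = (39, 18)
  ... (continuing to 47P)
  47P = O

ord(P) = 47


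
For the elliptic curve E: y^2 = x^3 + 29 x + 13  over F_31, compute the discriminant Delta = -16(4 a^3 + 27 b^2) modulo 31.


4 a^3 + 27 b^2 = 4*29^3 + 27*13^2 = 97556 + 4563 = 102119
Delta = -16 * (102119) = -1633904
Delta mod 31 = 13

Delta = 13 (mod 31)


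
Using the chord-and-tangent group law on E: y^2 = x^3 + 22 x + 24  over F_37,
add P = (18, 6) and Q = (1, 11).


P != Q, so use the chord formula.
s = (y2 - y1) / (x2 - x1) = (5) / (20) mod 37 = 28
x3 = s^2 - x1 - x2 mod 37 = 28^2 - 18 - 1 = 25
y3 = s (x1 - x3) - y1 mod 37 = 28 * (18 - 25) - 6 = 20

P + Q = (25, 20)


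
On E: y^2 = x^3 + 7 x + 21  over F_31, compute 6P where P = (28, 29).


k = 6 = 110_2 (binary, LSB first: 011)
Double-and-add from P = (28, 29):
  bit 0 = 0: acc unchanged = O
  bit 1 = 1: acc = O + (24, 30) = (24, 30)
  bit 2 = 1: acc = (24, 30) + (22, 2) = (26, 4)

6P = (26, 4)


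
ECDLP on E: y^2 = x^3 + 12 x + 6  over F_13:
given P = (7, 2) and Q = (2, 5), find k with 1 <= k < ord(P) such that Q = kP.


Enumerate multiples of P until we hit Q = (2, 5):
  1P = (7, 2)
  2P = (2, 5)
Match found at i = 2.

k = 2


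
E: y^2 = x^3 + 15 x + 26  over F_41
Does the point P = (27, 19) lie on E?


Check whether y^2 = x^3 + 15 x + 26 (mod 41) for (x, y) = (27, 19).
LHS: y^2 = 19^2 mod 41 = 33
RHS: x^3 + 15 x + 26 = 27^3 + 15*27 + 26 mod 41 = 24
LHS != RHS

No, not on the curve


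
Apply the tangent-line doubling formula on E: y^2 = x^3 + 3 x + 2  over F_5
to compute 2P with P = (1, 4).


Doubling: s = (3 x1^2 + a) / (2 y1)
s = (3*1^2 + 3) / (2*4) mod 5 = 2
x3 = s^2 - 2 x1 mod 5 = 2^2 - 2*1 = 2
y3 = s (x1 - x3) - y1 mod 5 = 2 * (1 - 2) - 4 = 4

2P = (2, 4)


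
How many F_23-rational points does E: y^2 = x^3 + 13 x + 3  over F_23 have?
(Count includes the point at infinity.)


For each x in F_23, count y with y^2 = x^3 + 13 x + 3 mod 23:
  x = 0: RHS = 3, y in [7, 16]  -> 2 point(s)
  x = 3: RHS = 0, y in [0]  -> 1 point(s)
  x = 4: RHS = 4, y in [2, 21]  -> 2 point(s)
  x = 5: RHS = 9, y in [3, 20]  -> 2 point(s)
  x = 7: RHS = 0, y in [0]  -> 1 point(s)
  x = 10: RHS = 6, y in [11, 12]  -> 2 point(s)
  x = 12: RHS = 1, y in [1, 22]  -> 2 point(s)
  x = 13: RHS = 0, y in [0]  -> 1 point(s)
  x = 14: RHS = 8, y in [10, 13]  -> 2 point(s)
  x = 15: RHS = 8, y in [10, 13]  -> 2 point(s)
  x = 16: RHS = 6, y in [11, 12]  -> 2 point(s)
  x = 17: RHS = 8, y in [10, 13]  -> 2 point(s)
  x = 19: RHS = 2, y in [5, 18]  -> 2 point(s)
  x = 20: RHS = 6, y in [11, 12]  -> 2 point(s)
  x = 22: RHS = 12, y in [9, 14]  -> 2 point(s)
Affine points: 27. Add the point at infinity: total = 28.

#E(F_23) = 28


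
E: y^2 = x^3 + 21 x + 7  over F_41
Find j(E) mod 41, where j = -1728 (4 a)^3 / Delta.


Delta = -16(4 a^3 + 27 b^2) mod 41 = 21
-1728 * (4 a)^3 = -1728 * (4*21)^3 mod 41 = 34
j = 34 * 21^(-1) mod 41 = 27

j = 27 (mod 41)


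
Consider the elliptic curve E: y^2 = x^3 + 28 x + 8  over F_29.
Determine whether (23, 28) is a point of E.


Check whether y^2 = x^3 + 28 x + 8 (mod 29) for (x, y) = (23, 28).
LHS: y^2 = 28^2 mod 29 = 1
RHS: x^3 + 28 x + 8 = 23^3 + 28*23 + 8 mod 29 = 1
LHS = RHS

Yes, on the curve


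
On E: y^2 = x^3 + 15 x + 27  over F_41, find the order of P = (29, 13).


Compute successive multiples of P until we hit O:
  1P = (29, 13)
  2P = (33, 16)
  3P = (18, 26)
  4P = (12, 34)
  5P = (36, 27)
  6P = (21, 3)
  7P = (31, 5)
  8P = (38, 23)
  ... (continuing to 17P)
  17P = O

ord(P) = 17


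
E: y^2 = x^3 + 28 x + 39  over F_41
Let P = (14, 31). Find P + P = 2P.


Doubling: s = (3 x1^2 + a) / (2 y1)
s = (3*14^2 + 28) / (2*31) mod 41 = 2
x3 = s^2 - 2 x1 mod 41 = 2^2 - 2*14 = 17
y3 = s (x1 - x3) - y1 mod 41 = 2 * (14 - 17) - 31 = 4

2P = (17, 4)


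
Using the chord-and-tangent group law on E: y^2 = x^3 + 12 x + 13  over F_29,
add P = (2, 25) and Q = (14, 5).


P != Q, so use the chord formula.
s = (y2 - y1) / (x2 - x1) = (9) / (12) mod 29 = 8
x3 = s^2 - x1 - x2 mod 29 = 8^2 - 2 - 14 = 19
y3 = s (x1 - x3) - y1 mod 29 = 8 * (2 - 19) - 25 = 13

P + Q = (19, 13)


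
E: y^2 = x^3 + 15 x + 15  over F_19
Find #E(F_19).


For each x in F_19, count y with y^2 = x^3 + 15 x + 15 mod 19:
  x = 3: RHS = 11, y in [7, 12]  -> 2 point(s)
  x = 4: RHS = 6, y in [5, 14]  -> 2 point(s)
  x = 5: RHS = 6, y in [5, 14]  -> 2 point(s)
  x = 6: RHS = 17, y in [6, 13]  -> 2 point(s)
  x = 7: RHS = 7, y in [8, 11]  -> 2 point(s)
  x = 8: RHS = 1, y in [1, 18]  -> 2 point(s)
  x = 9: RHS = 5, y in [9, 10]  -> 2 point(s)
  x = 10: RHS = 6, y in [5, 14]  -> 2 point(s)
  x = 12: RHS = 4, y in [2, 17]  -> 2 point(s)
  x = 14: RHS = 5, y in [9, 10]  -> 2 point(s)
  x = 15: RHS = 5, y in [9, 10]  -> 2 point(s)
  x = 16: RHS = 0, y in [0]  -> 1 point(s)
Affine points: 23. Add the point at infinity: total = 24.

#E(F_19) = 24


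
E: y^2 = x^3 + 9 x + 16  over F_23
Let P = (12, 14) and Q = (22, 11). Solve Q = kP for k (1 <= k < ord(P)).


Enumerate multiples of P until we hit Q = (22, 11):
  1P = (12, 14)
  2P = (7, 13)
  3P = (16, 22)
  4P = (22, 12)
  5P = (1, 16)
  6P = (3, 22)
  7P = (21, 17)
  8P = (8, 18)
  9P = (4, 1)
  10P = (10, 18)
  11P = (5, 18)
  12P = (19, 13)
  13P = (0, 4)
  14P = (20, 10)
  15P = (20, 13)
  16P = (0, 19)
  17P = (19, 10)
  18P = (5, 5)
  19P = (10, 5)
  20P = (4, 22)
  21P = (8, 5)
  22P = (21, 6)
  23P = (3, 1)
  24P = (1, 7)
  25P = (22, 11)
Match found at i = 25.

k = 25


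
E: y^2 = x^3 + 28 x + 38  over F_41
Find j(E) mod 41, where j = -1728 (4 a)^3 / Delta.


Delta = -16(4 a^3 + 27 b^2) mod 41 = 26
-1728 * (4 a)^3 = -1728 * (4*28)^3 mod 41 = 32
j = 32 * 26^(-1) mod 41 = 17

j = 17 (mod 41)


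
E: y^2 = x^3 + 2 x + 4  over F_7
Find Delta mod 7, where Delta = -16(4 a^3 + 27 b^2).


4 a^3 + 27 b^2 = 4*2^3 + 27*4^2 = 32 + 432 = 464
Delta = -16 * (464) = -7424
Delta mod 7 = 3

Delta = 3 (mod 7)


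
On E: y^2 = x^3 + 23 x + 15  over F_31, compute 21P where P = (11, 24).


k = 21 = 10101_2 (binary, LSB first: 10101)
Double-and-add from P = (11, 24):
  bit 0 = 1: acc = O + (11, 24) = (11, 24)
  bit 1 = 0: acc unchanged = (11, 24)
  bit 2 = 1: acc = (11, 24) + (21, 26) = (4, 27)
  bit 3 = 0: acc unchanged = (4, 27)
  bit 4 = 1: acc = (4, 27) + (27, 18) = (25, 23)

21P = (25, 23)


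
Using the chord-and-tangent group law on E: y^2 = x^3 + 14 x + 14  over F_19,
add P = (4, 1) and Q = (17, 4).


P != Q, so use the chord formula.
s = (y2 - y1) / (x2 - x1) = (3) / (13) mod 19 = 9
x3 = s^2 - x1 - x2 mod 19 = 9^2 - 4 - 17 = 3
y3 = s (x1 - x3) - y1 mod 19 = 9 * (4 - 3) - 1 = 8

P + Q = (3, 8)


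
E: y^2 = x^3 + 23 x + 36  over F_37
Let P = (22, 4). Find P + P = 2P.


Doubling: s = (3 x1^2 + a) / (2 y1)
s = (3*22^2 + 23) / (2*4) mod 37 = 4
x3 = s^2 - 2 x1 mod 37 = 4^2 - 2*22 = 9
y3 = s (x1 - x3) - y1 mod 37 = 4 * (22 - 9) - 4 = 11

2P = (9, 11)


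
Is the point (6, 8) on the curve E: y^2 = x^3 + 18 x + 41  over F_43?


Check whether y^2 = x^3 + 18 x + 41 (mod 43) for (x, y) = (6, 8).
LHS: y^2 = 8^2 mod 43 = 21
RHS: x^3 + 18 x + 41 = 6^3 + 18*6 + 41 mod 43 = 21
LHS = RHS

Yes, on the curve


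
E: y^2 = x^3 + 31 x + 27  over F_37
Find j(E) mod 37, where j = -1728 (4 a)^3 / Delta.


Delta = -16(4 a^3 + 27 b^2) mod 37 = 2
-1728 * (4 a)^3 = -1728 * (4*31)^3 mod 37 = 6
j = 6 * 2^(-1) mod 37 = 3

j = 3 (mod 37)


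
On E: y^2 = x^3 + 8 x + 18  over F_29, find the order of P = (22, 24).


Compute successive multiples of P until we hit O:
  1P = (22, 24)
  2P = (15, 27)
  3P = (20, 0)
  4P = (15, 2)
  5P = (22, 5)
  6P = O

ord(P) = 6


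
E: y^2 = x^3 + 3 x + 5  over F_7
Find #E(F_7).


For each x in F_7, count y with y^2 = x^3 + 3 x + 5 mod 7:
  x = 1: RHS = 2, y in [3, 4]  -> 2 point(s)
  x = 4: RHS = 4, y in [2, 5]  -> 2 point(s)
  x = 6: RHS = 1, y in [1, 6]  -> 2 point(s)
Affine points: 6. Add the point at infinity: total = 7.

#E(F_7) = 7


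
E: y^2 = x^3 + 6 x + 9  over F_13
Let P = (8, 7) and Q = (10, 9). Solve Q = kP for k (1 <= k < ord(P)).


Enumerate multiples of P until we hit Q = (10, 9):
  1P = (8, 7)
  2P = (6, 12)
  3P = (2, 4)
  4P = (0, 10)
  5P = (9, 8)
  6P = (10, 4)
  7P = (7, 11)
  8P = (1, 4)
  9P = (1, 9)
  10P = (7, 2)
  11P = (10, 9)
Match found at i = 11.

k = 11


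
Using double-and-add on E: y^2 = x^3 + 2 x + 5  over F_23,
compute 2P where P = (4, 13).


k = 2 = 10_2 (binary, LSB first: 01)
Double-and-add from P = (4, 13):
  bit 0 = 0: acc unchanged = O
  bit 1 = 1: acc = O + (4, 10) = (4, 10)

2P = (4, 10)


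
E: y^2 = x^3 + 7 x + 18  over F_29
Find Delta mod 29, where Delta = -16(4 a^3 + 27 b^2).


4 a^3 + 27 b^2 = 4*7^3 + 27*18^2 = 1372 + 8748 = 10120
Delta = -16 * (10120) = -161920
Delta mod 29 = 16

Delta = 16 (mod 29)


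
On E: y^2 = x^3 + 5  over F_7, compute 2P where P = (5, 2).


k = 2 = 10_2 (binary, LSB first: 01)
Double-and-add from P = (5, 2):
  bit 0 = 0: acc unchanged = O
  bit 1 = 1: acc = O + (6, 2) = (6, 2)

2P = (6, 2)


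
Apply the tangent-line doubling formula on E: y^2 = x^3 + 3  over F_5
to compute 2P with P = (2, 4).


Doubling: s = (3 x1^2 + a) / (2 y1)
s = (3*2^2 + 0) / (2*4) mod 5 = 4
x3 = s^2 - 2 x1 mod 5 = 4^2 - 2*2 = 2
y3 = s (x1 - x3) - y1 mod 5 = 4 * (2 - 2) - 4 = 1

2P = (2, 1)


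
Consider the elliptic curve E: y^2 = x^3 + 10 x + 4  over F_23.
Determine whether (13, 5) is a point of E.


Check whether y^2 = x^3 + 10 x + 4 (mod 23) for (x, y) = (13, 5).
LHS: y^2 = 5^2 mod 23 = 2
RHS: x^3 + 10 x + 4 = 13^3 + 10*13 + 4 mod 23 = 8
LHS != RHS

No, not on the curve


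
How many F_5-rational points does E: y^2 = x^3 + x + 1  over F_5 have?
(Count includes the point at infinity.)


For each x in F_5, count y with y^2 = x^3 + 1 x + 1 mod 5:
  x = 0: RHS = 1, y in [1, 4]  -> 2 point(s)
  x = 2: RHS = 1, y in [1, 4]  -> 2 point(s)
  x = 3: RHS = 1, y in [1, 4]  -> 2 point(s)
  x = 4: RHS = 4, y in [2, 3]  -> 2 point(s)
Affine points: 8. Add the point at infinity: total = 9.

#E(F_5) = 9


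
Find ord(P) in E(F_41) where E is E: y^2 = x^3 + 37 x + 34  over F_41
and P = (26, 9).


Compute successive multiples of P until we hit O:
  1P = (26, 9)
  2P = (25, 26)
  3P = (33, 28)
  4P = (22, 37)
  5P = (1, 21)
  6P = (12, 22)
  7P = (7, 29)
  8P = (40, 23)
  ... (continuing to 18P)
  18P = O

ord(P) = 18


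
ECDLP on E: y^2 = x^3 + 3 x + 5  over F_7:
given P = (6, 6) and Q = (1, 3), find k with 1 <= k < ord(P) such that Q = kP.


Enumerate multiples of P until we hit Q = (1, 3):
  1P = (6, 6)
  2P = (4, 2)
  3P = (1, 4)
  4P = (1, 3)
Match found at i = 4.

k = 4


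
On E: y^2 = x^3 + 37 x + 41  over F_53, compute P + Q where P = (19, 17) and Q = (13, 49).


P != Q, so use the chord formula.
s = (y2 - y1) / (x2 - x1) = (32) / (47) mod 53 = 30
x3 = s^2 - x1 - x2 mod 53 = 30^2 - 19 - 13 = 20
y3 = s (x1 - x3) - y1 mod 53 = 30 * (19 - 20) - 17 = 6

P + Q = (20, 6)


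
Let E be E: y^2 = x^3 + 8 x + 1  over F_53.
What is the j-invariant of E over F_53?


Delta = -16(4 a^3 + 27 b^2) mod 53 = 31
-1728 * (4 a)^3 = -1728 * (4*8)^3 mod 53 = 29
j = 29 * 31^(-1) mod 53 = 30

j = 30 (mod 53)


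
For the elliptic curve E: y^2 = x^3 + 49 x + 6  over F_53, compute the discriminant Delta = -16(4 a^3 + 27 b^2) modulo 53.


4 a^3 + 27 b^2 = 4*49^3 + 27*6^2 = 470596 + 972 = 471568
Delta = -16 * (471568) = -7545088
Delta mod 53 = 45

Delta = 45 (mod 53)


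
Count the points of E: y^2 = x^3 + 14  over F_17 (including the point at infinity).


For each x in F_17, count y with y^2 = x^3 + 0 x + 14 mod 17:
  x = 1: RHS = 15, y in [7, 10]  -> 2 point(s)
  x = 6: RHS = 9, y in [3, 14]  -> 2 point(s)
  x = 7: RHS = 0, y in [0]  -> 1 point(s)
  x = 8: RHS = 16, y in [4, 13]  -> 2 point(s)
  x = 11: RHS = 2, y in [6, 11]  -> 2 point(s)
  x = 12: RHS = 8, y in [5, 12]  -> 2 point(s)
  x = 13: RHS = 1, y in [1, 16]  -> 2 point(s)
  x = 14: RHS = 4, y in [2, 15]  -> 2 point(s)
  x = 16: RHS = 13, y in [8, 9]  -> 2 point(s)
Affine points: 17. Add the point at infinity: total = 18.

#E(F_17) = 18


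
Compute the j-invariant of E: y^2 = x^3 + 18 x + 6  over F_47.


Delta = -16(4 a^3 + 27 b^2) mod 47 = 31
-1728 * (4 a)^3 = -1728 * (4*18)^3 mod 47 = 43
j = 43 * 31^(-1) mod 47 = 12

j = 12 (mod 47)


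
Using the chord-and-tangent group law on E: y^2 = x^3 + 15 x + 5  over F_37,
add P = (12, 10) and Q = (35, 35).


P != Q, so use the chord formula.
s = (y2 - y1) / (x2 - x1) = (25) / (23) mod 37 = 22
x3 = s^2 - x1 - x2 mod 37 = 22^2 - 12 - 35 = 30
y3 = s (x1 - x3) - y1 mod 37 = 22 * (12 - 30) - 10 = 1

P + Q = (30, 1)


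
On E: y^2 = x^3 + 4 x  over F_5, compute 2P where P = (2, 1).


Doubling: s = (3 x1^2 + a) / (2 y1)
s = (3*2^2 + 4) / (2*1) mod 5 = 3
x3 = s^2 - 2 x1 mod 5 = 3^2 - 2*2 = 0
y3 = s (x1 - x3) - y1 mod 5 = 3 * (2 - 0) - 1 = 0

2P = (0, 0)


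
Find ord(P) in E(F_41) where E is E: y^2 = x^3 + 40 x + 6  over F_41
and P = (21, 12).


Compute successive multiples of P until we hit O:
  1P = (21, 12)
  2P = (8, 31)
  3P = (35, 40)
  4P = (30, 11)
  5P = (30, 30)
  6P = (35, 1)
  7P = (8, 10)
  8P = (21, 29)
  ... (continuing to 9P)
  9P = O

ord(P) = 9


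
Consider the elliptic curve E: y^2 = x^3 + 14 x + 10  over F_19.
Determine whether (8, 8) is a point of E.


Check whether y^2 = x^3 + 14 x + 10 (mod 19) for (x, y) = (8, 8).
LHS: y^2 = 8^2 mod 19 = 7
RHS: x^3 + 14 x + 10 = 8^3 + 14*8 + 10 mod 19 = 7
LHS = RHS

Yes, on the curve


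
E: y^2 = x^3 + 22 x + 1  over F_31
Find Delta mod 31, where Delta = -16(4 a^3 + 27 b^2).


4 a^3 + 27 b^2 = 4*22^3 + 27*1^2 = 42592 + 27 = 42619
Delta = -16 * (42619) = -681904
Delta mod 31 = 3

Delta = 3 (mod 31)


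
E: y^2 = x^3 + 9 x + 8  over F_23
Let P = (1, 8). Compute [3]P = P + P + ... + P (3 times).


k = 3 = 11_2 (binary, LSB first: 11)
Double-and-add from P = (1, 8):
  bit 0 = 1: acc = O + (1, 8) = (1, 8)
  bit 1 = 1: acc = (1, 8) + (0, 10) = (3, 19)

3P = (3, 19)


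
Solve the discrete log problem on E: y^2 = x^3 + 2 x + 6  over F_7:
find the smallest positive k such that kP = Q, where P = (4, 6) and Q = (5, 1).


Enumerate multiples of P until we hit Q = (5, 1):
  1P = (4, 6)
  2P = (1, 3)
  3P = (3, 2)
  4P = (2, 2)
  5P = (5, 6)
  6P = (5, 1)
Match found at i = 6.

k = 6


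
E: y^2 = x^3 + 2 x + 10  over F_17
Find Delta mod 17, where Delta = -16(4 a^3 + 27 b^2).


4 a^3 + 27 b^2 = 4*2^3 + 27*10^2 = 32 + 2700 = 2732
Delta = -16 * (2732) = -43712
Delta mod 17 = 12

Delta = 12 (mod 17)


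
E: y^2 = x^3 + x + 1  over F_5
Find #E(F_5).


For each x in F_5, count y with y^2 = x^3 + 1 x + 1 mod 5:
  x = 0: RHS = 1, y in [1, 4]  -> 2 point(s)
  x = 2: RHS = 1, y in [1, 4]  -> 2 point(s)
  x = 3: RHS = 1, y in [1, 4]  -> 2 point(s)
  x = 4: RHS = 4, y in [2, 3]  -> 2 point(s)
Affine points: 8. Add the point at infinity: total = 9.

#E(F_5) = 9


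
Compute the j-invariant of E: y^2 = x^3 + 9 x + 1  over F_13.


Delta = -16(4 a^3 + 27 b^2) mod 13 = 11
-1728 * (4 a)^3 = -1728 * (4*9)^3 mod 13 = 12
j = 12 * 11^(-1) mod 13 = 7

j = 7 (mod 13)


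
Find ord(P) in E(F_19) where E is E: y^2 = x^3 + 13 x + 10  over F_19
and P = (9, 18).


Compute successive multiples of P until we hit O:
  1P = (9, 18)
  2P = (7, 11)
  3P = (1, 10)
  4P = (10, 0)
  5P = (1, 9)
  6P = (7, 8)
  7P = (9, 1)
  8P = O

ord(P) = 8


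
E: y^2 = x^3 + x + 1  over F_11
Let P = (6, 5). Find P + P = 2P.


Doubling: s = (3 x1^2 + a) / (2 y1)
s = (3*6^2 + 1) / (2*5) mod 11 = 1
x3 = s^2 - 2 x1 mod 11 = 1^2 - 2*6 = 0
y3 = s (x1 - x3) - y1 mod 11 = 1 * (6 - 0) - 5 = 1

2P = (0, 1)


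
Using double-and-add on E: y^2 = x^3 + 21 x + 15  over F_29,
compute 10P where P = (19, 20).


k = 10 = 1010_2 (binary, LSB first: 0101)
Double-and-add from P = (19, 20):
  bit 0 = 0: acc unchanged = O
  bit 1 = 1: acc = O + (15, 15) = (15, 15)
  bit 2 = 0: acc unchanged = (15, 15)
  bit 3 = 1: acc = (15, 15) + (27, 20) = (20, 24)

10P = (20, 24)


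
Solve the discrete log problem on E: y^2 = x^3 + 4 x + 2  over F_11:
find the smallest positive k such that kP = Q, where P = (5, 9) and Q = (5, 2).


Enumerate multiples of P until we hit Q = (5, 2):
  1P = (5, 9)
  2P = (4, 7)
  3P = (6, 0)
  4P = (4, 4)
  5P = (5, 2)
Match found at i = 5.

k = 5


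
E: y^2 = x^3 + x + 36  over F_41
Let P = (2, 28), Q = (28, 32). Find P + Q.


P != Q, so use the chord formula.
s = (y2 - y1) / (x2 - x1) = (4) / (26) mod 41 = 38
x3 = s^2 - x1 - x2 mod 41 = 38^2 - 2 - 28 = 20
y3 = s (x1 - x3) - y1 mod 41 = 38 * (2 - 20) - 28 = 26

P + Q = (20, 26)


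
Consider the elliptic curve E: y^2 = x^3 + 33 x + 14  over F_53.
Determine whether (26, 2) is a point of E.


Check whether y^2 = x^3 + 33 x + 14 (mod 53) for (x, y) = (26, 2).
LHS: y^2 = 2^2 mod 53 = 4
RHS: x^3 + 33 x + 14 = 26^3 + 33*26 + 14 mod 53 = 4
LHS = RHS

Yes, on the curve


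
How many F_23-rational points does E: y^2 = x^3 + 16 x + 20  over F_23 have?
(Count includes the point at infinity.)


For each x in F_23, count y with y^2 = x^3 + 16 x + 20 mod 23:
  x = 3: RHS = 3, y in [7, 16]  -> 2 point(s)
  x = 5: RHS = 18, y in [8, 15]  -> 2 point(s)
  x = 8: RHS = 16, y in [4, 19]  -> 2 point(s)
  x = 11: RHS = 9, y in [3, 20]  -> 2 point(s)
  x = 12: RHS = 8, y in [10, 13]  -> 2 point(s)
  x = 15: RHS = 1, y in [1, 22]  -> 2 point(s)
  x = 16: RHS = 2, y in [5, 18]  -> 2 point(s)
  x = 21: RHS = 3, y in [7, 16]  -> 2 point(s)
  x = 22: RHS = 3, y in [7, 16]  -> 2 point(s)
Affine points: 18. Add the point at infinity: total = 19.

#E(F_23) = 19


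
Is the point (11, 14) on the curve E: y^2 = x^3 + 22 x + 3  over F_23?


Check whether y^2 = x^3 + 22 x + 3 (mod 23) for (x, y) = (11, 14).
LHS: y^2 = 14^2 mod 23 = 12
RHS: x^3 + 22 x + 3 = 11^3 + 22*11 + 3 mod 23 = 12
LHS = RHS

Yes, on the curve


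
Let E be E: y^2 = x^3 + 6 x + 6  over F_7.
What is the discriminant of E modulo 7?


4 a^3 + 27 b^2 = 4*6^3 + 27*6^2 = 864 + 972 = 1836
Delta = -16 * (1836) = -29376
Delta mod 7 = 3

Delta = 3 (mod 7)


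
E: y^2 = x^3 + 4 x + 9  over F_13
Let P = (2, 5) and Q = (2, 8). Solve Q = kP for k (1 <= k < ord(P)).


Enumerate multiples of P until we hit Q = (2, 8):
  1P = (2, 5)
  2P = (10, 3)
  3P = (10, 10)
  4P = (2, 8)
Match found at i = 4.

k = 4


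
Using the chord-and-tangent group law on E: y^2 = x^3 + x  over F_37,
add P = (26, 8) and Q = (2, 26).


P != Q, so use the chord formula.
s = (y2 - y1) / (x2 - x1) = (18) / (13) mod 37 = 27
x3 = s^2 - x1 - x2 mod 37 = 27^2 - 26 - 2 = 35
y3 = s (x1 - x3) - y1 mod 37 = 27 * (26 - 35) - 8 = 8

P + Q = (35, 8)


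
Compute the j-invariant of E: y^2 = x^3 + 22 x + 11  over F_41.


Delta = -16(4 a^3 + 27 b^2) mod 41 = 33
-1728 * (4 a)^3 = -1728 * (4*22)^3 mod 41 = 16
j = 16 * 33^(-1) mod 41 = 39

j = 39 (mod 41)


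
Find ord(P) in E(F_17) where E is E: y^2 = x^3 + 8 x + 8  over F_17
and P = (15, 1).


Compute successive multiples of P until we hit O:
  1P = (15, 1)
  2P = (2, 10)
  3P = (4, 11)
  4P = (14, 12)
  5P = (7, 13)
  6P = (10, 0)
  7P = (7, 4)
  8P = (14, 5)
  ... (continuing to 12P)
  12P = O

ord(P) = 12


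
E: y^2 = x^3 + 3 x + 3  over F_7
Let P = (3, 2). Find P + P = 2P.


Doubling: s = (3 x1^2 + a) / (2 y1)
s = (3*3^2 + 3) / (2*2) mod 7 = 4
x3 = s^2 - 2 x1 mod 7 = 4^2 - 2*3 = 3
y3 = s (x1 - x3) - y1 mod 7 = 4 * (3 - 3) - 2 = 5

2P = (3, 5)


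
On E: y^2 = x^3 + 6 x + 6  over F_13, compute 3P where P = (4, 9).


k = 3 = 11_2 (binary, LSB first: 11)
Double-and-add from P = (4, 9):
  bit 0 = 1: acc = O + (4, 9) = (4, 9)
  bit 1 = 1: acc = (4, 9) + (1, 0) = (4, 4)

3P = (4, 4)


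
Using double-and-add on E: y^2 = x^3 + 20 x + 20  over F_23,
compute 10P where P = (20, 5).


k = 10 = 1010_2 (binary, LSB first: 0101)
Double-and-add from P = (20, 5):
  bit 0 = 0: acc unchanged = O
  bit 1 = 1: acc = O + (9, 3) = (9, 3)
  bit 2 = 0: acc unchanged = (9, 3)
  bit 3 = 1: acc = (9, 3) + (14, 10) = (13, 19)

10P = (13, 19)


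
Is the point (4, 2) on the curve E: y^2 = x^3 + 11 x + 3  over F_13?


Check whether y^2 = x^3 + 11 x + 3 (mod 13) for (x, y) = (4, 2).
LHS: y^2 = 2^2 mod 13 = 4
RHS: x^3 + 11 x + 3 = 4^3 + 11*4 + 3 mod 13 = 7
LHS != RHS

No, not on the curve


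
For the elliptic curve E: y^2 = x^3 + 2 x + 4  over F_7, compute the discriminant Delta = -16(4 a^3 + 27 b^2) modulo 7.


4 a^3 + 27 b^2 = 4*2^3 + 27*4^2 = 32 + 432 = 464
Delta = -16 * (464) = -7424
Delta mod 7 = 3

Delta = 3 (mod 7)


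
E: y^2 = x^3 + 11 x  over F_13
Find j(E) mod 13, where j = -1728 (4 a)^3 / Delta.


Delta = -16(4 a^3 + 27 b^2) mod 13 = 5
-1728 * (4 a)^3 = -1728 * (4*11)^3 mod 13 = 8
j = 8 * 5^(-1) mod 13 = 12

j = 12 (mod 13)


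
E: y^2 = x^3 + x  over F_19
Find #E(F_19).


For each x in F_19, count y with y^2 = x^3 + 1 x + 0 mod 19:
  x = 0: RHS = 0, y in [0]  -> 1 point(s)
  x = 3: RHS = 11, y in [7, 12]  -> 2 point(s)
  x = 4: RHS = 11, y in [7, 12]  -> 2 point(s)
  x = 5: RHS = 16, y in [4, 15]  -> 2 point(s)
  x = 8: RHS = 7, y in [8, 11]  -> 2 point(s)
  x = 9: RHS = 16, y in [4, 15]  -> 2 point(s)
  x = 12: RHS = 11, y in [7, 12]  -> 2 point(s)
  x = 13: RHS = 6, y in [5, 14]  -> 2 point(s)
  x = 17: RHS = 9, y in [3, 16]  -> 2 point(s)
  x = 18: RHS = 17, y in [6, 13]  -> 2 point(s)
Affine points: 19. Add the point at infinity: total = 20.

#E(F_19) = 20


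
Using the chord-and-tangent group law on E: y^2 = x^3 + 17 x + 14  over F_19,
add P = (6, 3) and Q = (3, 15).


P != Q, so use the chord formula.
s = (y2 - y1) / (x2 - x1) = (12) / (16) mod 19 = 15
x3 = s^2 - x1 - x2 mod 19 = 15^2 - 6 - 3 = 7
y3 = s (x1 - x3) - y1 mod 19 = 15 * (6 - 7) - 3 = 1

P + Q = (7, 1)


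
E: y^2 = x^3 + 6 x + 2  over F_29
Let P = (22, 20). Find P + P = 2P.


Doubling: s = (3 x1^2 + a) / (2 y1)
s = (3*22^2 + 6) / (2*20) mod 29 = 6
x3 = s^2 - 2 x1 mod 29 = 6^2 - 2*22 = 21
y3 = s (x1 - x3) - y1 mod 29 = 6 * (22 - 21) - 20 = 15

2P = (21, 15)


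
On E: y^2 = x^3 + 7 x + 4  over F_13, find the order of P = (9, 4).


Compute successive multiples of P until we hit O:
  1P = (9, 4)
  2P = (12, 3)
  3P = (8, 0)
  4P = (12, 10)
  5P = (9, 9)
  6P = O

ord(P) = 6


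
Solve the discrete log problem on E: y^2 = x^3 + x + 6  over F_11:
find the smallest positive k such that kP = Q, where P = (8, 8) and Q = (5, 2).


Enumerate multiples of P until we hit Q = (5, 2):
  1P = (8, 8)
  2P = (7, 2)
  3P = (10, 2)
  4P = (2, 7)
  5P = (5, 9)
  6P = (3, 5)
  7P = (3, 6)
  8P = (5, 2)
Match found at i = 8.

k = 8


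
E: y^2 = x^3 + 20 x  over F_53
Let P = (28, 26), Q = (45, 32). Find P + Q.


P != Q, so use the chord formula.
s = (y2 - y1) / (x2 - x1) = (6) / (17) mod 53 = 44
x3 = s^2 - x1 - x2 mod 53 = 44^2 - 28 - 45 = 8
y3 = s (x1 - x3) - y1 mod 53 = 44 * (28 - 8) - 26 = 6

P + Q = (8, 6)


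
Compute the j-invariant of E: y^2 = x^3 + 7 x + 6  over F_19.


Delta = -16(4 a^3 + 27 b^2) mod 19 = 2
-1728 * (4 a)^3 = -1728 * (4*7)^3 mod 19 = 7
j = 7 * 2^(-1) mod 19 = 13

j = 13 (mod 19)


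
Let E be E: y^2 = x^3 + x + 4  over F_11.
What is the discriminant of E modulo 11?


4 a^3 + 27 b^2 = 4*1^3 + 27*4^2 = 4 + 432 = 436
Delta = -16 * (436) = -6976
Delta mod 11 = 9

Delta = 9 (mod 11)


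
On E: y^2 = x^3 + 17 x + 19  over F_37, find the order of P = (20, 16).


Compute successive multiples of P until we hit O:
  1P = (20, 16)
  2P = (8, 1)
  3P = (36, 1)
  4P = (17, 2)
  5P = (30, 36)
  6P = (28, 5)
  7P = (25, 14)
  8P = (4, 22)
  ... (continuing to 18P)
  18P = O

ord(P) = 18


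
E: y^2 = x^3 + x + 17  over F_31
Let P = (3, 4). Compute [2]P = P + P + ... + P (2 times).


k = 2 = 10_2 (binary, LSB first: 01)
Double-and-add from P = (3, 4):
  bit 0 = 0: acc unchanged = O
  bit 1 = 1: acc = O + (14, 4) = (14, 4)

2P = (14, 4)


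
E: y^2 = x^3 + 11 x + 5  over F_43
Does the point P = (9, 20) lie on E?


Check whether y^2 = x^3 + 11 x + 5 (mod 43) for (x, y) = (9, 20).
LHS: y^2 = 20^2 mod 43 = 13
RHS: x^3 + 11 x + 5 = 9^3 + 11*9 + 5 mod 43 = 16
LHS != RHS

No, not on the curve


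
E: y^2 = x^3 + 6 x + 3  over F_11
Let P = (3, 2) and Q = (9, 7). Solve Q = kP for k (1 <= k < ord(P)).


Enumerate multiples of P until we hit Q = (9, 7):
  1P = (3, 2)
  2P = (5, 9)
  3P = (7, 6)
  4P = (2, 10)
  5P = (4, 6)
  6P = (9, 7)
Match found at i = 6.

k = 6


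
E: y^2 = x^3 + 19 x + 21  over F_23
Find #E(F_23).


For each x in F_23, count y with y^2 = x^3 + 19 x + 21 mod 23:
  x = 1: RHS = 18, y in [8, 15]  -> 2 point(s)
  x = 3: RHS = 13, y in [6, 17]  -> 2 point(s)
  x = 4: RHS = 0, y in [0]  -> 1 point(s)
  x = 6: RHS = 6, y in [11, 12]  -> 2 point(s)
  x = 8: RHS = 18, y in [8, 15]  -> 2 point(s)
  x = 9: RHS = 1, y in [1, 22]  -> 2 point(s)
  x = 13: RHS = 4, y in [2, 21]  -> 2 point(s)
  x = 14: RHS = 18, y in [8, 15]  -> 2 point(s)
  x = 15: RHS = 1, y in [1, 22]  -> 2 point(s)
  x = 17: RHS = 13, y in [6, 17]  -> 2 point(s)
  x = 18: RHS = 8, y in [10, 13]  -> 2 point(s)
  x = 20: RHS = 6, y in [11, 12]  -> 2 point(s)
  x = 22: RHS = 1, y in [1, 22]  -> 2 point(s)
Affine points: 25. Add the point at infinity: total = 26.

#E(F_23) = 26


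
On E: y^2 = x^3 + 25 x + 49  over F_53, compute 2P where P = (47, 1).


Doubling: s = (3 x1^2 + a) / (2 y1)
s = (3*47^2 + 25) / (2*1) mod 53 = 40
x3 = s^2 - 2 x1 mod 53 = 40^2 - 2*47 = 22
y3 = s (x1 - x3) - y1 mod 53 = 40 * (47 - 22) - 1 = 45

2P = (22, 45)


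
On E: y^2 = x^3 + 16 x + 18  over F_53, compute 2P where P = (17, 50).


Doubling: s = (3 x1^2 + a) / (2 y1)
s = (3*17^2 + 16) / (2*50) mod 53 = 3
x3 = s^2 - 2 x1 mod 53 = 3^2 - 2*17 = 28
y3 = s (x1 - x3) - y1 mod 53 = 3 * (17 - 28) - 50 = 23

2P = (28, 23)


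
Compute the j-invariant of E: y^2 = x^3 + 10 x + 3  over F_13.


Delta = -16(4 a^3 + 27 b^2) mod 13 = 11
-1728 * (4 a)^3 = -1728 * (4*10)^3 mod 13 = 1
j = 1 * 11^(-1) mod 13 = 6

j = 6 (mod 13)


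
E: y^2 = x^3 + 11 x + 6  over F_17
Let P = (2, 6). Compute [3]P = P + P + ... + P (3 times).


k = 3 = 11_2 (binary, LSB first: 11)
Double-and-add from P = (2, 6):
  bit 0 = 1: acc = O + (2, 6) = (2, 6)
  bit 1 = 1: acc = (2, 6) + (9, 16) = (7, 16)

3P = (7, 16)


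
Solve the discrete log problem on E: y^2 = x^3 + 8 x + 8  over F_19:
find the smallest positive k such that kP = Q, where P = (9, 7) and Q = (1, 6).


Enumerate multiples of P until we hit Q = (1, 6):
  1P = (9, 7)
  2P = (10, 9)
  3P = (4, 3)
  4P = (15, 11)
  5P = (6, 14)
  6P = (1, 6)
Match found at i = 6.

k = 6


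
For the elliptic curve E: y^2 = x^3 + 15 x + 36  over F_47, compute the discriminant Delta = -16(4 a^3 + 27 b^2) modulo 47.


4 a^3 + 27 b^2 = 4*15^3 + 27*36^2 = 13500 + 34992 = 48492
Delta = -16 * (48492) = -775872
Delta mod 47 = 4

Delta = 4 (mod 47)


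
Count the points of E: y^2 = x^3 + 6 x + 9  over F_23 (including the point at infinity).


For each x in F_23, count y with y^2 = x^3 + 6 x + 9 mod 23:
  x = 0: RHS = 9, y in [3, 20]  -> 2 point(s)
  x = 1: RHS = 16, y in [4, 19]  -> 2 point(s)
  x = 2: RHS = 6, y in [11, 12]  -> 2 point(s)
  x = 3: RHS = 8, y in [10, 13]  -> 2 point(s)
  x = 5: RHS = 3, y in [7, 16]  -> 2 point(s)
  x = 6: RHS = 8, y in [10, 13]  -> 2 point(s)
  x = 7: RHS = 3, y in [7, 16]  -> 2 point(s)
  x = 11: RHS = 3, y in [7, 16]  -> 2 point(s)
  x = 14: RHS = 8, y in [10, 13]  -> 2 point(s)
  x = 15: RHS = 1, y in [1, 22]  -> 2 point(s)
  x = 19: RHS = 13, y in [6, 17]  -> 2 point(s)
  x = 21: RHS = 12, y in [9, 14]  -> 2 point(s)
  x = 22: RHS = 2, y in [5, 18]  -> 2 point(s)
Affine points: 26. Add the point at infinity: total = 27.

#E(F_23) = 27


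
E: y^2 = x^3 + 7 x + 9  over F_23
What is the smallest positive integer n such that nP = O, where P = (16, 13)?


Compute successive multiples of P until we hit O:
  1P = (16, 13)
  2P = (22, 1)
  3P = (12, 2)
  4P = (4, 20)
  5P = (15, 19)
  6P = (5, 13)
  7P = (2, 10)
  8P = (0, 20)
  ... (continuing to 23P)
  23P = O

ord(P) = 23


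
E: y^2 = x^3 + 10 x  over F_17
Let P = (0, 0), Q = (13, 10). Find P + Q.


P != Q, so use the chord formula.
s = (y2 - y1) / (x2 - x1) = (10) / (13) mod 17 = 6
x3 = s^2 - x1 - x2 mod 17 = 6^2 - 0 - 13 = 6
y3 = s (x1 - x3) - y1 mod 17 = 6 * (0 - 6) - 0 = 15

P + Q = (6, 15)


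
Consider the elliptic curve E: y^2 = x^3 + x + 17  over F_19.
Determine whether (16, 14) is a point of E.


Check whether y^2 = x^3 + 1 x + 17 (mod 19) for (x, y) = (16, 14).
LHS: y^2 = 14^2 mod 19 = 6
RHS: x^3 + 1 x + 17 = 16^3 + 1*16 + 17 mod 19 = 6
LHS = RHS

Yes, on the curve


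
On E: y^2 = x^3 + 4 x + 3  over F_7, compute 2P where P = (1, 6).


Doubling: s = (3 x1^2 + a) / (2 y1)
s = (3*1^2 + 4) / (2*6) mod 7 = 0
x3 = s^2 - 2 x1 mod 7 = 0^2 - 2*1 = 5
y3 = s (x1 - x3) - y1 mod 7 = 0 * (1 - 5) - 6 = 1

2P = (5, 1)


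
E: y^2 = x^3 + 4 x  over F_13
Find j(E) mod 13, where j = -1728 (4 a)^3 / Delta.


Delta = -16(4 a^3 + 27 b^2) mod 13 = 12
-1728 * (4 a)^3 = -1728 * (4*4)^3 mod 13 = 1
j = 1 * 12^(-1) mod 13 = 12

j = 12 (mod 13)


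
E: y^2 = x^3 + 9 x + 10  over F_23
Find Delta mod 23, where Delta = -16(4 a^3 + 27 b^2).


4 a^3 + 27 b^2 = 4*9^3 + 27*10^2 = 2916 + 2700 = 5616
Delta = -16 * (5616) = -89856
Delta mod 23 = 5

Delta = 5 (mod 23)


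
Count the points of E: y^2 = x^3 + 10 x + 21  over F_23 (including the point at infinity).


For each x in F_23, count y with y^2 = x^3 + 10 x + 21 mod 23:
  x = 1: RHS = 9, y in [3, 20]  -> 2 point(s)
  x = 2: RHS = 3, y in [7, 16]  -> 2 point(s)
  x = 3: RHS = 9, y in [3, 20]  -> 2 point(s)
  x = 5: RHS = 12, y in [9, 14]  -> 2 point(s)
  x = 9: RHS = 12, y in [9, 14]  -> 2 point(s)
  x = 11: RHS = 13, y in [6, 17]  -> 2 point(s)
  x = 12: RHS = 6, y in [11, 12]  -> 2 point(s)
  x = 13: RHS = 2, y in [5, 18]  -> 2 point(s)
  x = 15: RHS = 4, y in [2, 21]  -> 2 point(s)
  x = 19: RHS = 9, y in [3, 20]  -> 2 point(s)
  x = 21: RHS = 16, y in [4, 19]  -> 2 point(s)
Affine points: 22. Add the point at infinity: total = 23.

#E(F_23) = 23


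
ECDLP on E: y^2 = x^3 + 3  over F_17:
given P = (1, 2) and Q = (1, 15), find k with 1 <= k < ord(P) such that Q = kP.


Enumerate multiples of P until we hit Q = (1, 15):
  1P = (1, 2)
  2P = (6, 7)
  3P = (11, 5)
  4P = (9, 16)
  5P = (9, 1)
  6P = (11, 12)
  7P = (6, 10)
  8P = (1, 15)
Match found at i = 8.

k = 8


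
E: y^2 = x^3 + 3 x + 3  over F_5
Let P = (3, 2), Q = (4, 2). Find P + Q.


P != Q, so use the chord formula.
s = (y2 - y1) / (x2 - x1) = (0) / (1) mod 5 = 0
x3 = s^2 - x1 - x2 mod 5 = 0^2 - 3 - 4 = 3
y3 = s (x1 - x3) - y1 mod 5 = 0 * (3 - 3) - 2 = 3

P + Q = (3, 3)


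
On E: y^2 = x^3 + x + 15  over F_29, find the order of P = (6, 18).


Compute successive multiples of P until we hit O:
  1P = (6, 18)
  2P = (18, 23)
  3P = (9, 17)
  4P = (27, 18)
  5P = (25, 11)
  6P = (4, 24)
  7P = (28, 19)
  8P = (11, 20)
  ... (continuing to 17P)
  17P = O

ord(P) = 17


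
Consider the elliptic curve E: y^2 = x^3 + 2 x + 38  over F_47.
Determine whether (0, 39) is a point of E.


Check whether y^2 = x^3 + 2 x + 38 (mod 47) for (x, y) = (0, 39).
LHS: y^2 = 39^2 mod 47 = 17
RHS: x^3 + 2 x + 38 = 0^3 + 2*0 + 38 mod 47 = 38
LHS != RHS

No, not on the curve


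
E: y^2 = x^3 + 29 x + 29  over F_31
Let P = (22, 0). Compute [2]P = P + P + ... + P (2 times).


k = 2 = 10_2 (binary, LSB first: 01)
Double-and-add from P = (22, 0):
  bit 0 = 0: acc unchanged = O
  bit 1 = 1: acc = O + O = O

2P = O


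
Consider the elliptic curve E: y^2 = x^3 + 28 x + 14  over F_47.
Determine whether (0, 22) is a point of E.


Check whether y^2 = x^3 + 28 x + 14 (mod 47) for (x, y) = (0, 22).
LHS: y^2 = 22^2 mod 47 = 14
RHS: x^3 + 28 x + 14 = 0^3 + 28*0 + 14 mod 47 = 14
LHS = RHS

Yes, on the curve


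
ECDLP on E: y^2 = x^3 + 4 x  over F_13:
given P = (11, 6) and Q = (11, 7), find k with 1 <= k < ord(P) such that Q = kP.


Enumerate multiples of P until we hit Q = (11, 7):
  1P = (11, 6)
  2P = (0, 0)
  3P = (11, 7)
Match found at i = 3.

k = 3


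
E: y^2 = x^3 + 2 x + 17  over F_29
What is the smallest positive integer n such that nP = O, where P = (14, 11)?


Compute successive multiples of P until we hit O:
  1P = (14, 11)
  2P = (6, 19)
  3P = (10, 14)
  4P = (11, 23)
  5P = (20, 13)
  6P = (8, 20)
  7P = (2, 0)
  8P = (8, 9)
  ... (continuing to 14P)
  14P = O

ord(P) = 14


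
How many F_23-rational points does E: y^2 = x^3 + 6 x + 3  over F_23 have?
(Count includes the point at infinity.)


For each x in F_23, count y with y^2 = x^3 + 6 x + 3 mod 23:
  x = 0: RHS = 3, y in [7, 16]  -> 2 point(s)
  x = 2: RHS = 0, y in [0]  -> 1 point(s)
  x = 3: RHS = 2, y in [5, 18]  -> 2 point(s)
  x = 6: RHS = 2, y in [5, 18]  -> 2 point(s)
  x = 9: RHS = 4, y in [2, 21]  -> 2 point(s)
  x = 12: RHS = 9, y in [3, 20]  -> 2 point(s)
  x = 13: RHS = 1, y in [1, 22]  -> 2 point(s)
  x = 14: RHS = 2, y in [5, 18]  -> 2 point(s)
  x = 15: RHS = 18, y in [8, 15]  -> 2 point(s)
  x = 16: RHS = 9, y in [3, 20]  -> 2 point(s)
  x = 17: RHS = 4, y in [2, 21]  -> 2 point(s)
  x = 18: RHS = 9, y in [3, 20]  -> 2 point(s)
  x = 20: RHS = 4, y in [2, 21]  -> 2 point(s)
  x = 21: RHS = 6, y in [11, 12]  -> 2 point(s)
Affine points: 27. Add the point at infinity: total = 28.

#E(F_23) = 28


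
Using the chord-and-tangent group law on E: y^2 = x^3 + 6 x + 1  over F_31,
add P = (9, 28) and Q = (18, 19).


P != Q, so use the chord formula.
s = (y2 - y1) / (x2 - x1) = (22) / (9) mod 31 = 30
x3 = s^2 - x1 - x2 mod 31 = 30^2 - 9 - 18 = 5
y3 = s (x1 - x3) - y1 mod 31 = 30 * (9 - 5) - 28 = 30

P + Q = (5, 30)


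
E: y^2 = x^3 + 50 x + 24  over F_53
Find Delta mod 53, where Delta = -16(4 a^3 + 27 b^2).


4 a^3 + 27 b^2 = 4*50^3 + 27*24^2 = 500000 + 15552 = 515552
Delta = -16 * (515552) = -8248832
Delta mod 53 = 35

Delta = 35 (mod 53)


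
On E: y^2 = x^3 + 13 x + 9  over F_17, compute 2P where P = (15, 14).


k = 2 = 10_2 (binary, LSB first: 01)
Double-and-add from P = (15, 14):
  bit 0 = 0: acc unchanged = O
  bit 1 = 1: acc = O + (2, 14) = (2, 14)

2P = (2, 14)


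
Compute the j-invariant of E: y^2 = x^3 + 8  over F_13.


Delta = -16(4 a^3 + 27 b^2) mod 13 = 3
-1728 * (4 a)^3 = -1728 * (4*0)^3 mod 13 = 0
j = 0 * 3^(-1) mod 13 = 0

j = 0 (mod 13)


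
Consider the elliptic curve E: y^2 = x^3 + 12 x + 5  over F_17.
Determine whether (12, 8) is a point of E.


Check whether y^2 = x^3 + 12 x + 5 (mod 17) for (x, y) = (12, 8).
LHS: y^2 = 8^2 mod 17 = 13
RHS: x^3 + 12 x + 5 = 12^3 + 12*12 + 5 mod 17 = 7
LHS != RHS

No, not on the curve


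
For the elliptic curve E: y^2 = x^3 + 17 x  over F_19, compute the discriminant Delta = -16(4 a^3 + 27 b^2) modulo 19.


4 a^3 + 27 b^2 = 4*17^3 + 27*0^2 = 19652 + 0 = 19652
Delta = -16 * (19652) = -314432
Delta mod 19 = 18

Delta = 18 (mod 19)


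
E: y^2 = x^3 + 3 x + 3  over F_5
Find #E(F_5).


For each x in F_5, count y with y^2 = x^3 + 3 x + 3 mod 5:
  x = 3: RHS = 4, y in [2, 3]  -> 2 point(s)
  x = 4: RHS = 4, y in [2, 3]  -> 2 point(s)
Affine points: 4. Add the point at infinity: total = 5.

#E(F_5) = 5


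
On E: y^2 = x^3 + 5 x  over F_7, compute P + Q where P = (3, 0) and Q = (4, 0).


P != Q, so use the chord formula.
s = (y2 - y1) / (x2 - x1) = (0) / (1) mod 7 = 0
x3 = s^2 - x1 - x2 mod 7 = 0^2 - 3 - 4 = 0
y3 = s (x1 - x3) - y1 mod 7 = 0 * (3 - 0) - 0 = 0

P + Q = (0, 0)


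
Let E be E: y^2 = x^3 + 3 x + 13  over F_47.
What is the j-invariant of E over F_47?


Delta = -16(4 a^3 + 27 b^2) mod 47 = 41
-1728 * (4 a)^3 = -1728 * (4*3)^3 mod 47 = 20
j = 20 * 41^(-1) mod 47 = 28

j = 28 (mod 47)


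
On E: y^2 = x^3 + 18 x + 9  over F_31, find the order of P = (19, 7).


Compute successive multiples of P until we hit O:
  1P = (19, 7)
  2P = (0, 28)
  3P = (17, 12)
  4P = (9, 30)
  5P = (21, 10)
  6P = (1, 20)
  7P = (12, 0)
  8P = (1, 11)
  ... (continuing to 14P)
  14P = O

ord(P) = 14


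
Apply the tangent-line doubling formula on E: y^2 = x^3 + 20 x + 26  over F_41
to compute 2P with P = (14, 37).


Doubling: s = (3 x1^2 + a) / (2 y1)
s = (3*14^2 + 20) / (2*37) mod 41 = 6
x3 = s^2 - 2 x1 mod 41 = 6^2 - 2*14 = 8
y3 = s (x1 - x3) - y1 mod 41 = 6 * (14 - 8) - 37 = 40

2P = (8, 40)


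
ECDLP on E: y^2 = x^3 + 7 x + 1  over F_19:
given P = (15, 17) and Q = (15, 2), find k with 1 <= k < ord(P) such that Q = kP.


Enumerate multiples of P until we hit Q = (15, 2):
  1P = (15, 17)
  2P = (13, 3)
  3P = (2, 17)
  4P = (2, 2)
  5P = (13, 16)
  6P = (15, 2)
Match found at i = 6.

k = 6


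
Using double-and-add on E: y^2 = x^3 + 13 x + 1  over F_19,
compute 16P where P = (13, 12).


k = 16 = 10000_2 (binary, LSB first: 00001)
Double-and-add from P = (13, 12):
  bit 0 = 0: acc unchanged = O
  bit 1 = 0: acc unchanged = O
  bit 2 = 0: acc unchanged = O
  bit 3 = 0: acc unchanged = O
  bit 4 = 1: acc = O + (18, 5) = (18, 5)

16P = (18, 5)


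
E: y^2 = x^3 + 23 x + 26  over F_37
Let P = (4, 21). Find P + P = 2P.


Doubling: s = (3 x1^2 + a) / (2 y1)
s = (3*4^2 + 23) / (2*21) mod 37 = 29
x3 = s^2 - 2 x1 mod 37 = 29^2 - 2*4 = 19
y3 = s (x1 - x3) - y1 mod 37 = 29 * (4 - 19) - 21 = 25

2P = (19, 25)


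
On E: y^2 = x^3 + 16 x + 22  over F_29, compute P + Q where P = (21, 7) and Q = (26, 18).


P != Q, so use the chord formula.
s = (y2 - y1) / (x2 - x1) = (11) / (5) mod 29 = 8
x3 = s^2 - x1 - x2 mod 29 = 8^2 - 21 - 26 = 17
y3 = s (x1 - x3) - y1 mod 29 = 8 * (21 - 17) - 7 = 25

P + Q = (17, 25)


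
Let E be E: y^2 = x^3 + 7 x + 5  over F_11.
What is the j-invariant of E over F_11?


Delta = -16(4 a^3 + 27 b^2) mod 11 = 6
-1728 * (4 a)^3 = -1728 * (4*7)^3 mod 11 = 4
j = 4 * 6^(-1) mod 11 = 8

j = 8 (mod 11)


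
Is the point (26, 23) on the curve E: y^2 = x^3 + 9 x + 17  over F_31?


Check whether y^2 = x^3 + 9 x + 17 (mod 31) for (x, y) = (26, 23).
LHS: y^2 = 23^2 mod 31 = 2
RHS: x^3 + 9 x + 17 = 26^3 + 9*26 + 17 mod 31 = 2
LHS = RHS

Yes, on the curve


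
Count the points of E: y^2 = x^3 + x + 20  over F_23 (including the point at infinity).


For each x in F_23, count y with y^2 = x^3 + 1 x + 20 mod 23:
  x = 3: RHS = 4, y in [2, 21]  -> 2 point(s)
  x = 5: RHS = 12, y in [9, 14]  -> 2 point(s)
  x = 6: RHS = 12, y in [9, 14]  -> 2 point(s)
  x = 7: RHS = 2, y in [5, 18]  -> 2 point(s)
  x = 10: RHS = 18, y in [8, 15]  -> 2 point(s)
  x = 12: RHS = 12, y in [9, 14]  -> 2 point(s)
  x = 14: RHS = 18, y in [8, 15]  -> 2 point(s)
  x = 15: RHS = 6, y in [11, 12]  -> 2 point(s)
  x = 20: RHS = 13, y in [6, 17]  -> 2 point(s)
  x = 22: RHS = 18, y in [8, 15]  -> 2 point(s)
Affine points: 20. Add the point at infinity: total = 21.

#E(F_23) = 21


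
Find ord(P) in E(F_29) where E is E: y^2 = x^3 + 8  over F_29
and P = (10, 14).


Compute successive multiples of P until we hit O:
  1P = (10, 14)
  2P = (22, 19)
  3P = (1, 26)
  4P = (23, 13)
  5P = (19, 9)
  6P = (20, 27)
  7P = (12, 24)
  8P = (3, 21)
  ... (continuing to 30P)
  30P = O

ord(P) = 30


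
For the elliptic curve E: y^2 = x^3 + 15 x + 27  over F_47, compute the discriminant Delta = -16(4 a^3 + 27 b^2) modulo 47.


4 a^3 + 27 b^2 = 4*15^3 + 27*27^2 = 13500 + 19683 = 33183
Delta = -16 * (33183) = -530928
Delta mod 47 = 31

Delta = 31 (mod 47)


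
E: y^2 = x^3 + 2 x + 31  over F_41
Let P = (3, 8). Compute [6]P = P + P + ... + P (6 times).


k = 6 = 110_2 (binary, LSB first: 011)
Double-and-add from P = (3, 8):
  bit 0 = 0: acc unchanged = O
  bit 1 = 1: acc = O + (33, 35) = (33, 35)
  bit 2 = 1: acc = (33, 35) + (12, 15) = (38, 11)

6P = (38, 11)


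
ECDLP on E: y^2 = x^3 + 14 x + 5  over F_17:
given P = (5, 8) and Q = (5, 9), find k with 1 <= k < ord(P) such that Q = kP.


Enumerate multiples of P until we hit Q = (5, 9):
  1P = (5, 8)
  2P = (6, 13)
  3P = (14, 15)
  4P = (7, 15)
  5P = (13, 15)
  6P = (8, 0)
  7P = (13, 2)
  8P = (7, 2)
  9P = (14, 2)
  10P = (6, 4)
  11P = (5, 9)
Match found at i = 11.

k = 11
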